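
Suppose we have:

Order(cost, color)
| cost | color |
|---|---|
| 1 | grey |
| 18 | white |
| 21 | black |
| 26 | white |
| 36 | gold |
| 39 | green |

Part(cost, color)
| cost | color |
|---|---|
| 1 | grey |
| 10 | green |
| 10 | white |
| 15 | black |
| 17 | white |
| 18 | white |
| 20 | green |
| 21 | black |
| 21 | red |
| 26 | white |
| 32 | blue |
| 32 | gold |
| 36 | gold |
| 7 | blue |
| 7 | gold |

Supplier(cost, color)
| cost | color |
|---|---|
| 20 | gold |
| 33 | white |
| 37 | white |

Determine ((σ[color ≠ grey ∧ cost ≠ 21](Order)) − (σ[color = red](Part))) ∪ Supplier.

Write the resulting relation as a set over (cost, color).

{(18, white), (20, gold), (26, white), (33, white), (36, gold), (37, white), (39, green)}

Apply σ_{color ≠ grey ∧ cost ≠ 21}; surviving tuples: {(18, white), (26, white), (36, gold), (39, green)}
Apply σ_{color = red}; surviving tuples: {(21, red)}
Difference: {(18, white), (26, white), (36, gold), (39, green)} with {(21, red)} → {(18, white), (26, white), (36, gold), (39, green)}
Union: {(18, white), (26, white), (36, gold), (39, green)} with {(20, gold), (33, white), (37, white)} → {(18, white), (20, gold), (26, white), (33, white), (36, gold), (37, white), (39, green)}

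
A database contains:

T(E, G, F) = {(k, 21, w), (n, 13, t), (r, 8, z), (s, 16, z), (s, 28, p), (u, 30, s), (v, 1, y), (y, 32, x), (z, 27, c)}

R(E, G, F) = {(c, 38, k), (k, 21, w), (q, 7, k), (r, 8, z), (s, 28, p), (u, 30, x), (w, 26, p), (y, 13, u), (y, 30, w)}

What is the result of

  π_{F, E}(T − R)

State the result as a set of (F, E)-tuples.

{(c, z), (s, u), (t, n), (x, y), (y, v), (z, s)}

Difference: {(k, 21, w), (n, 13, t), (r, 8, z), (s, 16, z), (s, 28, p), (u, 30, s), (v, 1, y), (y, 32, x), (z, 27, c)} with {(c, 38, k), (k, 21, w), (q, 7, k), (r, 8, z), (s, 28, p), (u, 30, x), (w, 26, p), (y, 13, u), (y, 30, w)} → {(n, 13, t), (s, 16, z), (u, 30, s), (v, 1, y), (y, 32, x), (z, 27, c)}
Keep only column(s) F, E: {(c, z), (s, u), (t, n), (x, y), (y, v), (z, s)}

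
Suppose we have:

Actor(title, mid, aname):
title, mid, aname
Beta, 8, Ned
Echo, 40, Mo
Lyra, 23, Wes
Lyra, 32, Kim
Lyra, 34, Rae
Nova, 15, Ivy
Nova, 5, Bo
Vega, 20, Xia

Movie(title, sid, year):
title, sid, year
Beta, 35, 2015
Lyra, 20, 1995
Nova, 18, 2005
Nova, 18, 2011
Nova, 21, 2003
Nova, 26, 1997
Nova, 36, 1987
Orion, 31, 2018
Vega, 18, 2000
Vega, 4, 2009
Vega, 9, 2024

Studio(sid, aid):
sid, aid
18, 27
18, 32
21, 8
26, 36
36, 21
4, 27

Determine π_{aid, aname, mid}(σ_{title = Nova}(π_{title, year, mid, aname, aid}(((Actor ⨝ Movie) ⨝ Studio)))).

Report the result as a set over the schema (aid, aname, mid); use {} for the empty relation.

{(21, Bo, 5), (21, Ivy, 15), (27, Bo, 5), (27, Ivy, 15), (32, Bo, 5), (32, Ivy, 15), (36, Bo, 5), (36, Ivy, 15), (8, Bo, 5), (8, Ivy, 15)}

Natural join on title: {(Beta, 8, Ned, 35, 2015), (Lyra, 23, Wes, 20, 1995), (Lyra, 32, Kim, 20, 1995), (Lyra, 34, Rae, 20, 1995), (Nova, 15, Ivy, 18, 2005), (Nova, 15, Ivy, 18, 2011), (Nova, 15, Ivy, 21, 2003), (Nova, 15, Ivy, 26, 1997), (Nova, 15, Ivy, 36, 1987), (Nova, 5, Bo, 18, 2005), (Nova, 5, Bo, 18, 2011), (Nova, 5, Bo, 21, 2003), (Nova, 5, Bo, 26, 1997), (Nova, 5, Bo, 36, 1987), (Vega, 20, Xia, 18, 2000), (Vega, 20, Xia, 4, 2009), (Vega, 20, Xia, 9, 2024)}
Natural join on sid: {(Nova, 15, Ivy, 18, 2005, 27), (Nova, 15, Ivy, 18, 2005, 32), (Nova, 15, Ivy, 18, 2011, 27), (Nova, 15, Ivy, 18, 2011, 32), (Nova, 15, Ivy, 21, 2003, 8), (Nova, 15, Ivy, 26, 1997, 36), (Nova, 15, Ivy, 36, 1987, 21), (Nova, 5, Bo, 18, 2005, 27), (Nova, 5, Bo, 18, 2005, 32), (Nova, 5, Bo, 18, 2011, 27), (Nova, 5, Bo, 18, 2011, 32), (Nova, 5, Bo, 21, 2003, 8), (Nova, 5, Bo, 26, 1997, 36), (Nova, 5, Bo, 36, 1987, 21), (Vega, 20, Xia, 18, 2000, 27), (Vega, 20, Xia, 18, 2000, 32), (Vega, 20, Xia, 4, 2009, 27)}
π[title, year, mid, aname, aid]: project onto (title, year, mid, aname, aid) → {(Nova, 1987, 15, Ivy, 21), (Nova, 1987, 5, Bo, 21), (Nova, 1997, 15, Ivy, 36), (Nova, 1997, 5, Bo, 36), (Nova, 2003, 15, Ivy, 8), (Nova, 2003, 5, Bo, 8), (Nova, 2005, 15, Ivy, 27), (Nova, 2005, 15, Ivy, 32), (Nova, 2005, 5, Bo, 27), (Nova, 2005, 5, Bo, 32), (Nova, 2011, 15, Ivy, 27), (Nova, 2011, 15, Ivy, 32), (Nova, 2011, 5, Bo, 27), (Nova, 2011, 5, Bo, 32), (Vega, 2000, 20, Xia, 27), (Vega, 2000, 20, Xia, 32), (Vega, 2009, 20, Xia, 27)}
Apply σ_{title = Nova}; surviving tuples: {(Nova, 1987, 15, Ivy, 21), (Nova, 1987, 5, Bo, 21), (Nova, 1997, 15, Ivy, 36), (Nova, 1997, 5, Bo, 36), (Nova, 2003, 15, Ivy, 8), (Nova, 2003, 5, Bo, 8), (Nova, 2005, 15, Ivy, 27), (Nova, 2005, 15, Ivy, 32), (Nova, 2005, 5, Bo, 27), (Nova, 2005, 5, Bo, 32), (Nova, 2011, 15, Ivy, 27), (Nova, 2011, 15, Ivy, 32), (Nova, 2011, 5, Bo, 27), (Nova, 2011, 5, Bo, 32)}
π[aid, aname, mid]: project onto (aid, aname, mid) (4 duplicate(s) eliminated) → {(21, Bo, 5), (21, Ivy, 15), (27, Bo, 5), (27, Ivy, 15), (32, Bo, 5), (32, Ivy, 15), (36, Bo, 5), (36, Ivy, 15), (8, Bo, 5), (8, Ivy, 15)}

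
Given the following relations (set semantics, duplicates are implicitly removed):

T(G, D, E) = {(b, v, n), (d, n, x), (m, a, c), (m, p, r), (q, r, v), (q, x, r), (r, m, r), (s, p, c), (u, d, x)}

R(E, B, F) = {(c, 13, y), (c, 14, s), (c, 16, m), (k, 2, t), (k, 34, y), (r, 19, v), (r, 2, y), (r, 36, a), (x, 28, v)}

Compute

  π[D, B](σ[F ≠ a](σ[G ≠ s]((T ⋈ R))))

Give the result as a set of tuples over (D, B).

{(a, 13), (a, 14), (a, 16), (d, 28), (m, 19), (m, 2), (n, 28), (p, 19), (p, 2), (x, 19), (x, 2)}

Joining T and R on E yields {(d, n, x, 28, v), (m, a, c, 13, y), (m, a, c, 14, s), (m, a, c, 16, m), (m, p, r, 19, v), (m, p, r, 2, y), (m, p, r, 36, a), (q, x, r, 19, v), (q, x, r, 2, y), (q, x, r, 36, a), (r, m, r, 19, v), (r, m, r, 2, y), (r, m, r, 36, a), (s, p, c, 13, y), (s, p, c, 14, s), (s, p, c, 16, m), (u, d, x, 28, v)}.
Filtering on G ≠ s leaves {(d, n, x, 28, v), (m, a, c, 13, y), (m, a, c, 14, s), (m, a, c, 16, m), (m, p, r, 19, v), (m, p, r, 2, y), (m, p, r, 36, a), (q, x, r, 19, v), (q, x, r, 2, y), (q, x, r, 36, a), (r, m, r, 19, v), (r, m, r, 2, y), (r, m, r, 36, a), (u, d, x, 28, v)}.
Filtering on F ≠ a leaves {(d, n, x, 28, v), (m, a, c, 13, y), (m, a, c, 14, s), (m, a, c, 16, m), (m, p, r, 19, v), (m, p, r, 2, y), (q, x, r, 19, v), (q, x, r, 2, y), (r, m, r, 19, v), (r, m, r, 2, y), (u, d, x, 28, v)}.
Keep only column(s) D, B: {(a, 13), (a, 14), (a, 16), (d, 28), (m, 19), (m, 2), (n, 28), (p, 19), (p, 2), (x, 19), (x, 2)}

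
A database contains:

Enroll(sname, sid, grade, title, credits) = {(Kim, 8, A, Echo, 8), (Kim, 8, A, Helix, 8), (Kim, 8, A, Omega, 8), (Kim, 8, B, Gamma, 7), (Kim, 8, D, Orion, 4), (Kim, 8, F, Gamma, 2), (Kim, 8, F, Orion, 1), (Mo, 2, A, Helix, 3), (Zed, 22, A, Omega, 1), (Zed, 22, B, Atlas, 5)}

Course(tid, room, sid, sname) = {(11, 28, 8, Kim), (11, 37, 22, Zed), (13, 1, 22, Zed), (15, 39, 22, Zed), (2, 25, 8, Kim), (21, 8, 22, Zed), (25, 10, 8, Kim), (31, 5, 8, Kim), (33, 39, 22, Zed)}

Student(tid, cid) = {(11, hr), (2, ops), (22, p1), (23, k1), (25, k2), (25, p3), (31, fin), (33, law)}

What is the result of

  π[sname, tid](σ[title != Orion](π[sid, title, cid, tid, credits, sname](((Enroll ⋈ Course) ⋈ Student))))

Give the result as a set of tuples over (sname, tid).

{(Kim, 11), (Kim, 2), (Kim, 25), (Kim, 31), (Zed, 11), (Zed, 33)}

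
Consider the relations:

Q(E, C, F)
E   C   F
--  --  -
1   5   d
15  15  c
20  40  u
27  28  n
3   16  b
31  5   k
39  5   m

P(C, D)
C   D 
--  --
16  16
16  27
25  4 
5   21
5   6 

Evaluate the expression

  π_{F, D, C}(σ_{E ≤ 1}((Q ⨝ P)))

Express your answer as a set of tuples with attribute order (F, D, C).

Q ⋈ P (natural join on C): {(1, 5, d, 21), (1, 5, d, 6), (3, 16, b, 16), (3, 16, b, 27), (31, 5, k, 21), (31, 5, k, 6), (39, 5, m, 21), (39, 5, m, 6)}
Filtering on E ≤ 1 leaves {(1, 5, d, 21), (1, 5, d, 6)}.
π_{F, D, C} gives {(d, 21, 5), (d, 6, 5)}.

{(d, 21, 5), (d, 6, 5)}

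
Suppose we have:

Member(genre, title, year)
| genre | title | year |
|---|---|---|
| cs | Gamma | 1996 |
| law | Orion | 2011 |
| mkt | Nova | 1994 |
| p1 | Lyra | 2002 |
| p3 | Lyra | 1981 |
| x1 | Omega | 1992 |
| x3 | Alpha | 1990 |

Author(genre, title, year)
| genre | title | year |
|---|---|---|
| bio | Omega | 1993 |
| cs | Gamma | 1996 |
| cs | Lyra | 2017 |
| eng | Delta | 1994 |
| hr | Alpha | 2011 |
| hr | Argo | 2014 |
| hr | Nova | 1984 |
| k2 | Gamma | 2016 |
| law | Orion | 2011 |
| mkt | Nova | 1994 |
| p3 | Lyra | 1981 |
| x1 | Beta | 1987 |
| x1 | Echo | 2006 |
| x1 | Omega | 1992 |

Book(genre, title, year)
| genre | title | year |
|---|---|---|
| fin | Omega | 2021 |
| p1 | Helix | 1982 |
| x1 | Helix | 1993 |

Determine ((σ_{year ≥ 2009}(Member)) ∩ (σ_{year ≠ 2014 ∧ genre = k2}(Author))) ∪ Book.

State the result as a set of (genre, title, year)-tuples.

{(fin, Omega, 2021), (p1, Helix, 1982), (x1, Helix, 1993)}

Selection year ≥ 2009: {(law, Orion, 2011)}
Selection year ≠ 2014 ∧ genre = k2: {(k2, Gamma, 2016)}
Set intersection of the two operands is {}.
Set union of the two operands is {(fin, Omega, 2021), (p1, Helix, 1982), (x1, Helix, 1993)}.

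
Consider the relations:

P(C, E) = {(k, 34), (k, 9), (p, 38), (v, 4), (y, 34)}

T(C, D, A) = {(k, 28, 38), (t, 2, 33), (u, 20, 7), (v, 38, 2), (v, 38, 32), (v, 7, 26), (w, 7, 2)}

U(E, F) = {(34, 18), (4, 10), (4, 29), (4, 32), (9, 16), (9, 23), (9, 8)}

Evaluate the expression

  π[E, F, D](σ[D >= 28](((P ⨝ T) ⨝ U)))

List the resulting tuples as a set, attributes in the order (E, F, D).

{(34, 18, 28), (4, 10, 38), (4, 29, 38), (4, 32, 38), (9, 16, 28), (9, 23, 28), (9, 8, 28)}

Natural join on C: {(k, 34, 28, 38), (k, 9, 28, 38), (v, 4, 38, 2), (v, 4, 38, 32), (v, 4, 7, 26)}
Natural join on E: {(k, 34, 28, 38, 18), (k, 9, 28, 38, 16), (k, 9, 28, 38, 23), (k, 9, 28, 38, 8), (v, 4, 38, 2, 10), (v, 4, 38, 2, 29), (v, 4, 38, 2, 32), (v, 4, 38, 32, 10), (v, 4, 38, 32, 29), (v, 4, 38, 32, 32), (v, 4, 7, 26, 10), (v, 4, 7, 26, 29), (v, 4, 7, 26, 32)}
Selection D >= 28: {(k, 34, 28, 38, 18), (k, 9, 28, 38, 16), (k, 9, 28, 38, 23), (k, 9, 28, 38, 8), (v, 4, 38, 2, 10), (v, 4, 38, 2, 29), (v, 4, 38, 2, 32), (v, 4, 38, 32, 10), (v, 4, 38, 32, 29), (v, 4, 38, 32, 32)}
π_{E, F, D} gives {(34, 18, 28), (4, 10, 38), (4, 29, 38), (4, 32, 38), (9, 16, 28), (9, 23, 28), (9, 8, 28)} (3 duplicate(s) eliminated).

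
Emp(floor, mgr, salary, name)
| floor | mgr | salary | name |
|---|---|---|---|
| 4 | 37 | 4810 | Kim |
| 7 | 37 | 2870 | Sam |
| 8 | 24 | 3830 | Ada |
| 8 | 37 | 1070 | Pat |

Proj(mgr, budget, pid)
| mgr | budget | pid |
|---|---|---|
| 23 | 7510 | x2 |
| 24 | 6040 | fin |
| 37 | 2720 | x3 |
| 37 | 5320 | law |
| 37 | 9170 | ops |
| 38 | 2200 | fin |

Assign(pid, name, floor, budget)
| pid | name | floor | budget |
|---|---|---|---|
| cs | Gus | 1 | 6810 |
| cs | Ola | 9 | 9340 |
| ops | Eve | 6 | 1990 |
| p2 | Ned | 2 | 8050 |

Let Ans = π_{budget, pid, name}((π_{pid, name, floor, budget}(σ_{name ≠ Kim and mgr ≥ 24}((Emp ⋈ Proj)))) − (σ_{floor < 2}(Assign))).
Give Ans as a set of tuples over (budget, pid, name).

Natural join on mgr: {(4, 37, 4810, Kim, 2720, x3), (4, 37, 4810, Kim, 5320, law), (4, 37, 4810, Kim, 9170, ops), (7, 37, 2870, Sam, 2720, x3), (7, 37, 2870, Sam, 5320, law), (7, 37, 2870, Sam, 9170, ops), (8, 24, 3830, Ada, 6040, fin), (8, 37, 1070, Pat, 2720, x3), (8, 37, 1070, Pat, 5320, law), (8, 37, 1070, Pat, 9170, ops)}
Selection name ≠ Kim and mgr ≥ 24: {(7, 37, 2870, Sam, 2720, x3), (7, 37, 2870, Sam, 5320, law), (7, 37, 2870, Sam, 9170, ops), (8, 24, 3830, Ada, 6040, fin), (8, 37, 1070, Pat, 2720, x3), (8, 37, 1070, Pat, 5320, law), (8, 37, 1070, Pat, 9170, ops)}
Projecting to pid, name, floor, budget: {(fin, Ada, 8, 6040), (law, Pat, 8, 5320), (law, Sam, 7, 5320), (ops, Pat, 8, 9170), (ops, Sam, 7, 9170), (x3, Pat, 8, 2720), (x3, Sam, 7, 2720)}
Selection floor < 2: {(cs, Gus, 1, 6810)}
Difference: {(fin, Ada, 8, 6040), (law, Pat, 8, 5320), (law, Sam, 7, 5320), (ops, Pat, 8, 9170), (ops, Sam, 7, 9170), (x3, Pat, 8, 2720), (x3, Sam, 7, 2720)} with {(cs, Gus, 1, 6810)} → {(fin, Ada, 8, 6040), (law, Pat, 8, 5320), (law, Sam, 7, 5320), (ops, Pat, 8, 9170), (ops, Sam, 7, 9170), (x3, Pat, 8, 2720), (x3, Sam, 7, 2720)}
Projecting to budget, pid, name: {(2720, x3, Pat), (2720, x3, Sam), (5320, law, Pat), (5320, law, Sam), (6040, fin, Ada), (9170, ops, Pat), (9170, ops, Sam)}

{(2720, x3, Pat), (2720, x3, Sam), (5320, law, Pat), (5320, law, Sam), (6040, fin, Ada), (9170, ops, Pat), (9170, ops, Sam)}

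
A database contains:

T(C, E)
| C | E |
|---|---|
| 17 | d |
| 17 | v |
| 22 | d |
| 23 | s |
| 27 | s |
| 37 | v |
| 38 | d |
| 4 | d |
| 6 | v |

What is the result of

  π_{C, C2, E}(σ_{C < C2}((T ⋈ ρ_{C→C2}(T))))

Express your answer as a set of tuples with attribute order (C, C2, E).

ρ[C→C2]: schema becomes (C2, E); tuples unchanged.
Natural join on E: {(17, d, 17), (17, d, 22), (17, d, 38), (17, d, 4), (17, v, 17), (17, v, 37), (17, v, 6), (22, d, 17), (22, d, 22), (22, d, 38), (22, d, 4), (23, s, 23), (23, s, 27), (27, s, 23), (27, s, 27), (37, v, 17), (37, v, 37), (37, v, 6), (38, d, 17), (38, d, 22), (38, d, 38), (38, d, 4), (4, d, 17), (4, d, 22), (4, d, 38), (4, d, 4), (6, v, 17), (6, v, 37), (6, v, 6)}
σ[C < C2]: keep tuples satisfying C < C2 → {(17, d, 22), (17, d, 38), (17, v, 37), (22, d, 38), (23, s, 27), (4, d, 17), (4, d, 22), (4, d, 38), (6, v, 17), (6, v, 37)}
π[C, C2, E]: project onto (C, C2, E) → {(17, 22, d), (17, 37, v), (17, 38, d), (22, 38, d), (23, 27, s), (4, 17, d), (4, 22, d), (4, 38, d), (6, 17, v), (6, 37, v)}

{(17, 22, d), (17, 37, v), (17, 38, d), (22, 38, d), (23, 27, s), (4, 17, d), (4, 22, d), (4, 38, d), (6, 17, v), (6, 37, v)}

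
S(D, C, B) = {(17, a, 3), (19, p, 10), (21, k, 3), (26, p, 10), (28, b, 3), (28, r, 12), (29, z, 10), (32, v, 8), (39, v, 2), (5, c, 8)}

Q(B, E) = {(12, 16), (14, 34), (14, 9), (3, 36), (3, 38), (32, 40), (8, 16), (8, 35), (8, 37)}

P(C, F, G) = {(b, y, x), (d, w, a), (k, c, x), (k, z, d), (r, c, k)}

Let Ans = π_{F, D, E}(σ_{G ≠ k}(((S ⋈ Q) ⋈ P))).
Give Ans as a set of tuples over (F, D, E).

{(c, 21, 36), (c, 21, 38), (y, 28, 36), (y, 28, 38), (z, 21, 36), (z, 21, 38)}

S ⋈ Q (natural join on B): {(17, a, 3, 36), (17, a, 3, 38), (21, k, 3, 36), (21, k, 3, 38), (28, b, 3, 36), (28, b, 3, 38), (28, r, 12, 16), (32, v, 8, 16), (32, v, 8, 35), (32, v, 8, 37), (5, c, 8, 16), (5, c, 8, 35), (5, c, 8, 37)}
(S ⋈ Q) ⋈ P (natural join on C): {(21, k, 3, 36, c, x), (21, k, 3, 36, z, d), (21, k, 3, 38, c, x), (21, k, 3, 38, z, d), (28, b, 3, 36, y, x), (28, b, 3, 38, y, x), (28, r, 12, 16, c, k)}
σ[G ≠ k]: keep tuples satisfying G ≠ k → {(21, k, 3, 36, c, x), (21, k, 3, 36, z, d), (21, k, 3, 38, c, x), (21, k, 3, 38, z, d), (28, b, 3, 36, y, x), (28, b, 3, 38, y, x)}
Projecting to F, D, E: {(c, 21, 36), (c, 21, 38), (y, 28, 36), (y, 28, 38), (z, 21, 36), (z, 21, 38)}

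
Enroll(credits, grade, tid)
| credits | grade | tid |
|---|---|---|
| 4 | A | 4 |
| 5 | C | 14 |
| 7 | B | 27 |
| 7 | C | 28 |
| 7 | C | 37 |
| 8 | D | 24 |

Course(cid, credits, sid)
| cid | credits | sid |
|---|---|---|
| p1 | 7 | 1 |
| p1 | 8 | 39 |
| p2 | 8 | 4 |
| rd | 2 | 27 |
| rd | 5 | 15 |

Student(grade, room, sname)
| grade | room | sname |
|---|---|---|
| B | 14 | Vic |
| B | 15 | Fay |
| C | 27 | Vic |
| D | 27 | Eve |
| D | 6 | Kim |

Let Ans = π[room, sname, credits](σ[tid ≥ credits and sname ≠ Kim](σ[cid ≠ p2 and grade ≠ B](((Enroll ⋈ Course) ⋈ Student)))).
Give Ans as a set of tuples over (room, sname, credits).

Joining Enroll and Course on credits yields {(5, C, 14, rd, 15), (7, B, 27, p1, 1), (7, C, 28, p1, 1), (7, C, 37, p1, 1), (8, D, 24, p1, 39), (8, D, 24, p2, 4)}.
Joining (Enroll ⋈ Course) and Student on grade yields {(5, C, 14, rd, 15, 27, Vic), (7, B, 27, p1, 1, 14, Vic), (7, B, 27, p1, 1, 15, Fay), (7, C, 28, p1, 1, 27, Vic), (7, C, 37, p1, 1, 27, Vic), (8, D, 24, p1, 39, 27, Eve), (8, D, 24, p1, 39, 6, Kim), (8, D, 24, p2, 4, 27, Eve), (8, D, 24, p2, 4, 6, Kim)}.
Selection cid ≠ p2 and grade ≠ B: {(5, C, 14, rd, 15, 27, Vic), (7, C, 28, p1, 1, 27, Vic), (7, C, 37, p1, 1, 27, Vic), (8, D, 24, p1, 39, 27, Eve), (8, D, 24, p1, 39, 6, Kim)}
Selection tid ≥ credits and sname ≠ Kim: {(5, C, 14, rd, 15, 27, Vic), (7, C, 28, p1, 1, 27, Vic), (7, C, 37, p1, 1, 27, Vic), (8, D, 24, p1, 39, 27, Eve)}
Projecting to room, sname, credits (1 duplicate(s) eliminated): {(27, Eve, 8), (27, Vic, 5), (27, Vic, 7)}

{(27, Eve, 8), (27, Vic, 5), (27, Vic, 7)}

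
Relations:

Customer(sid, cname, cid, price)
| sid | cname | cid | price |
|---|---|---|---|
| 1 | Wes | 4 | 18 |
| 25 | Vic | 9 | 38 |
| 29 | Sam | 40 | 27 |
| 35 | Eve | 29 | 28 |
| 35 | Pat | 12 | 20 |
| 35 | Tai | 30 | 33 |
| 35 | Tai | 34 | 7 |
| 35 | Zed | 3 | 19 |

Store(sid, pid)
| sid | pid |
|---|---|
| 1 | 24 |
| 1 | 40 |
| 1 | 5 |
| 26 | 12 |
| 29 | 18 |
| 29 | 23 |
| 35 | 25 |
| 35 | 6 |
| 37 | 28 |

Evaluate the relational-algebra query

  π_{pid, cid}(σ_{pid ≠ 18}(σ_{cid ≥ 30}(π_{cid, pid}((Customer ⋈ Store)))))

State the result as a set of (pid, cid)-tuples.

{(23, 40), (25, 30), (25, 34), (6, 30), (6, 34)}

Natural join on sid: {(1, Wes, 4, 18, 24), (1, Wes, 4, 18, 40), (1, Wes, 4, 18, 5), (29, Sam, 40, 27, 18), (29, Sam, 40, 27, 23), (35, Eve, 29, 28, 25), (35, Eve, 29, 28, 6), (35, Pat, 12, 20, 25), (35, Pat, 12, 20, 6), (35, Tai, 30, 33, 25), (35, Tai, 30, 33, 6), (35, Tai, 34, 7, 25), (35, Tai, 34, 7, 6), (35, Zed, 3, 19, 25), (35, Zed, 3, 19, 6)}
Projecting to cid, pid: {(12, 25), (12, 6), (29, 25), (29, 6), (3, 25), (3, 6), (30, 25), (30, 6), (34, 25), (34, 6), (4, 24), (4, 40), (4, 5), (40, 18), (40, 23)}
Selection cid ≥ 30: {(30, 25), (30, 6), (34, 25), (34, 6), (40, 18), (40, 23)}
Selection pid ≠ 18: {(30, 25), (30, 6), (34, 25), (34, 6), (40, 23)}
Projecting to pid, cid: {(23, 40), (25, 30), (25, 34), (6, 30), (6, 34)}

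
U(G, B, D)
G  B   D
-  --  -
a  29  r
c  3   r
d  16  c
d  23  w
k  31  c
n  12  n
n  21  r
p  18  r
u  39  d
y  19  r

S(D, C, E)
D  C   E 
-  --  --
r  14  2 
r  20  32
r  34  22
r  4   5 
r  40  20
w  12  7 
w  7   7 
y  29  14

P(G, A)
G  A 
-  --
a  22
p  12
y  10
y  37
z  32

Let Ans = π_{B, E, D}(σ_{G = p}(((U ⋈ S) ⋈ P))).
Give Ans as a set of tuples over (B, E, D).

Joining U and S on D yields {(a, 29, r, 14, 2), (a, 29, r, 20, 32), (a, 29, r, 34, 22), (a, 29, r, 4, 5), (a, 29, r, 40, 20), (c, 3, r, 14, 2), (c, 3, r, 20, 32), (c, 3, r, 34, 22), (c, 3, r, 4, 5), (c, 3, r, 40, 20), (d, 23, w, 12, 7), (d, 23, w, 7, 7), (n, 21, r, 14, 2), (n, 21, r, 20, 32), (n, 21, r, 34, 22), (n, 21, r, 4, 5), (n, 21, r, 40, 20), (p, 18, r, 14, 2), (p, 18, r, 20, 32), (p, 18, r, 34, 22), (p, 18, r, 4, 5), (p, 18, r, 40, 20), (y, 19, r, 14, 2), (y, 19, r, 20, 32), (y, 19, r, 34, 22), (y, 19, r, 4, 5), (y, 19, r, 40, 20)}.
Joining (U ⋈ S) and P on G yields {(a, 29, r, 14, 2, 22), (a, 29, r, 20, 32, 22), (a, 29, r, 34, 22, 22), (a, 29, r, 4, 5, 22), (a, 29, r, 40, 20, 22), (p, 18, r, 14, 2, 12), (p, 18, r, 20, 32, 12), (p, 18, r, 34, 22, 12), (p, 18, r, 4, 5, 12), (p, 18, r, 40, 20, 12), (y, 19, r, 14, 2, 10), (y, 19, r, 14, 2, 37), (y, 19, r, 20, 32, 10), (y, 19, r, 20, 32, 37), (y, 19, r, 34, 22, 10), (y, 19, r, 34, 22, 37), (y, 19, r, 4, 5, 10), (y, 19, r, 4, 5, 37), (y, 19, r, 40, 20, 10), (y, 19, r, 40, 20, 37)}.
Apply σ_{G = p}; surviving tuples: {(p, 18, r, 14, 2, 12), (p, 18, r, 20, 32, 12), (p, 18, r, 34, 22, 12), (p, 18, r, 4, 5, 12), (p, 18, r, 40, 20, 12)}
π[B, E, D]: project onto (B, E, D) → {(18, 2, r), (18, 20, r), (18, 22, r), (18, 32, r), (18, 5, r)}

{(18, 2, r), (18, 20, r), (18, 22, r), (18, 32, r), (18, 5, r)}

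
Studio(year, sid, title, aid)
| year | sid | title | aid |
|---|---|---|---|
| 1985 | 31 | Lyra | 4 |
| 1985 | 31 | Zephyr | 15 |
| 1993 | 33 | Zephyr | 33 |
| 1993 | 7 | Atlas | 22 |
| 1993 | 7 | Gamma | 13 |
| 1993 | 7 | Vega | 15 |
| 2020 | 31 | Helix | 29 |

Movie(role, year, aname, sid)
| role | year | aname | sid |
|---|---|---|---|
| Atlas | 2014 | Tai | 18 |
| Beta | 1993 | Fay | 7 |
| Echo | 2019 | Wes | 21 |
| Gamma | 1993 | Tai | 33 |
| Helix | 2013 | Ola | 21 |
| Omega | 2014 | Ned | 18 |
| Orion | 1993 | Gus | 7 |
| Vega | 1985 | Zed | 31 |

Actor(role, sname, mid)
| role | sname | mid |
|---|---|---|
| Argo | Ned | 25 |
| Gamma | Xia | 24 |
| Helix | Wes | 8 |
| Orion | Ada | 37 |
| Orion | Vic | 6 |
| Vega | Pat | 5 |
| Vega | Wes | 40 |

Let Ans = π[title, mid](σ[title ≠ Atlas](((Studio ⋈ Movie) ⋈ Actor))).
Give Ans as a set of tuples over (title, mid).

{(Gamma, 37), (Gamma, 6), (Lyra, 40), (Lyra, 5), (Vega, 37), (Vega, 6), (Zephyr, 24), (Zephyr, 40), (Zephyr, 5)}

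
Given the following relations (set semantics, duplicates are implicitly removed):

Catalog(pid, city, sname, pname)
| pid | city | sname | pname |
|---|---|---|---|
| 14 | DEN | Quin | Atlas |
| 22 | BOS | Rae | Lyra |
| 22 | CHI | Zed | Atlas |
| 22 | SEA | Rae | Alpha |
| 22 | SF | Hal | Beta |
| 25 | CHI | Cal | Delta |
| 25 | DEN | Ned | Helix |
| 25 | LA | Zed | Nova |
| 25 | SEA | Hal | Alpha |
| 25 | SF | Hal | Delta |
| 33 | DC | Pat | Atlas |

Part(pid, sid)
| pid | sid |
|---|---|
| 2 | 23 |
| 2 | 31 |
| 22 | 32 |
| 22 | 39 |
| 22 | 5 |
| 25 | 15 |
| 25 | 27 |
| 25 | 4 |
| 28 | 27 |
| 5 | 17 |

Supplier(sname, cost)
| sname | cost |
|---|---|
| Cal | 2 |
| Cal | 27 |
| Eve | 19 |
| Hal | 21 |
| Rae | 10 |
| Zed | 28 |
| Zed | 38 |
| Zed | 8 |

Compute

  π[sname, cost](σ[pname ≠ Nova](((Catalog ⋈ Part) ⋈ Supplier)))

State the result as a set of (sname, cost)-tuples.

{(Cal, 2), (Cal, 27), (Hal, 21), (Rae, 10), (Zed, 28), (Zed, 38), (Zed, 8)}

Joining Catalog and Part on pid yields {(22, BOS, Rae, Lyra, 32), (22, BOS, Rae, Lyra, 39), (22, BOS, Rae, Lyra, 5), (22, CHI, Zed, Atlas, 32), (22, CHI, Zed, Atlas, 39), (22, CHI, Zed, Atlas, 5), (22, SEA, Rae, Alpha, 32), (22, SEA, Rae, Alpha, 39), (22, SEA, Rae, Alpha, 5), (22, SF, Hal, Beta, 32), (22, SF, Hal, Beta, 39), (22, SF, Hal, Beta, 5), (25, CHI, Cal, Delta, 15), (25, CHI, Cal, Delta, 27), (25, CHI, Cal, Delta, 4), (25, DEN, Ned, Helix, 15), (25, DEN, Ned, Helix, 27), (25, DEN, Ned, Helix, 4), (25, LA, Zed, Nova, 15), (25, LA, Zed, Nova, 27), (25, LA, Zed, Nova, 4), (25, SEA, Hal, Alpha, 15), (25, SEA, Hal, Alpha, 27), (25, SEA, Hal, Alpha, 4), (25, SF, Hal, Delta, 15), (25, SF, Hal, Delta, 27), (25, SF, Hal, Delta, 4)}.
Joining (Catalog ⋈ Part) and Supplier on sname yields {(22, BOS, Rae, Lyra, 32, 10), (22, BOS, Rae, Lyra, 39, 10), (22, BOS, Rae, Lyra, 5, 10), (22, CHI, Zed, Atlas, 32, 28), (22, CHI, Zed, Atlas, 32, 38), (22, CHI, Zed, Atlas, 32, 8), (22, CHI, Zed, Atlas, 39, 28), (22, CHI, Zed, Atlas, 39, 38), (22, CHI, Zed, Atlas, 39, 8), (22, CHI, Zed, Atlas, 5, 28), (22, CHI, Zed, Atlas, 5, 38), (22, CHI, Zed, Atlas, 5, 8), (22, SEA, Rae, Alpha, 32, 10), (22, SEA, Rae, Alpha, 39, 10), (22, SEA, Rae, Alpha, 5, 10), (22, SF, Hal, Beta, 32, 21), (22, SF, Hal, Beta, 39, 21), (22, SF, Hal, Beta, 5, 21), (25, CHI, Cal, Delta, 15, 2), (25, CHI, Cal, Delta, 15, 27), (25, CHI, Cal, Delta, 27, 2), (25, CHI, Cal, Delta, 27, 27), (25, CHI, Cal, Delta, 4, 2), (25, CHI, Cal, Delta, 4, 27), (25, LA, Zed, Nova, 15, 28), (25, LA, Zed, Nova, 15, 38), (25, LA, Zed, Nova, 15, 8), (25, LA, Zed, Nova, 27, 28), (25, LA, Zed, Nova, 27, 38), (25, LA, Zed, Nova, 27, 8), (25, LA, Zed, Nova, 4, 28), (25, LA, Zed, Nova, 4, 38), (25, LA, Zed, Nova, 4, 8), (25, SEA, Hal, Alpha, 15, 21), (25, SEA, Hal, Alpha, 27, 21), (25, SEA, Hal, Alpha, 4, 21), (25, SF, Hal, Delta, 15, 21), (25, SF, Hal, Delta, 27, 21), (25, SF, Hal, Delta, 4, 21)}.
Apply σ_{pname ≠ Nova}; surviving tuples: {(22, BOS, Rae, Lyra, 32, 10), (22, BOS, Rae, Lyra, 39, 10), (22, BOS, Rae, Lyra, 5, 10), (22, CHI, Zed, Atlas, 32, 28), (22, CHI, Zed, Atlas, 32, 38), (22, CHI, Zed, Atlas, 32, 8), (22, CHI, Zed, Atlas, 39, 28), (22, CHI, Zed, Atlas, 39, 38), (22, CHI, Zed, Atlas, 39, 8), (22, CHI, Zed, Atlas, 5, 28), (22, CHI, Zed, Atlas, 5, 38), (22, CHI, Zed, Atlas, 5, 8), (22, SEA, Rae, Alpha, 32, 10), (22, SEA, Rae, Alpha, 39, 10), (22, SEA, Rae, Alpha, 5, 10), (22, SF, Hal, Beta, 32, 21), (22, SF, Hal, Beta, 39, 21), (22, SF, Hal, Beta, 5, 21), (25, CHI, Cal, Delta, 15, 2), (25, CHI, Cal, Delta, 15, 27), (25, CHI, Cal, Delta, 27, 2), (25, CHI, Cal, Delta, 27, 27), (25, CHI, Cal, Delta, 4, 2), (25, CHI, Cal, Delta, 4, 27), (25, SEA, Hal, Alpha, 15, 21), (25, SEA, Hal, Alpha, 27, 21), (25, SEA, Hal, Alpha, 4, 21), (25, SF, Hal, Delta, 15, 21), (25, SF, Hal, Delta, 27, 21), (25, SF, Hal, Delta, 4, 21)}
π_{sname, cost} gives {(Cal, 2), (Cal, 27), (Hal, 21), (Rae, 10), (Zed, 28), (Zed, 38), (Zed, 8)} (23 duplicate(s) eliminated).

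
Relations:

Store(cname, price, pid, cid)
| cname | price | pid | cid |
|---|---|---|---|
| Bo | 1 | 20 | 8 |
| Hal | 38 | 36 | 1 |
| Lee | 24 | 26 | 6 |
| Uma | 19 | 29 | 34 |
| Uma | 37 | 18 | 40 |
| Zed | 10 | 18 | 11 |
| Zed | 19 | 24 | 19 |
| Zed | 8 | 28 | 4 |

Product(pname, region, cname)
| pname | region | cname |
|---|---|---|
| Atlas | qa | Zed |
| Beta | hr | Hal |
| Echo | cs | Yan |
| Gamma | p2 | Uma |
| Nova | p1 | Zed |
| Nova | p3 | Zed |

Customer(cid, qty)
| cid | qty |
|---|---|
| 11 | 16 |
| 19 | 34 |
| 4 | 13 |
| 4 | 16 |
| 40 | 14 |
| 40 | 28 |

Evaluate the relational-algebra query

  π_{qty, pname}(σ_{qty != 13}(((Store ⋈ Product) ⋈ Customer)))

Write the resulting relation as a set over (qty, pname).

Store ⋈ Product (natural join on cname): {(Hal, 38, 36, 1, Beta, hr), (Uma, 19, 29, 34, Gamma, p2), (Uma, 37, 18, 40, Gamma, p2), (Zed, 10, 18, 11, Atlas, qa), (Zed, 10, 18, 11, Nova, p1), (Zed, 10, 18, 11, Nova, p3), (Zed, 19, 24, 19, Atlas, qa), (Zed, 19, 24, 19, Nova, p1), (Zed, 19, 24, 19, Nova, p3), (Zed, 8, 28, 4, Atlas, qa), (Zed, 8, 28, 4, Nova, p1), (Zed, 8, 28, 4, Nova, p3)}
(Store ⋈ Product) ⋈ Customer (natural join on cid): {(Uma, 37, 18, 40, Gamma, p2, 14), (Uma, 37, 18, 40, Gamma, p2, 28), (Zed, 10, 18, 11, Atlas, qa, 16), (Zed, 10, 18, 11, Nova, p1, 16), (Zed, 10, 18, 11, Nova, p3, 16), (Zed, 19, 24, 19, Atlas, qa, 34), (Zed, 19, 24, 19, Nova, p1, 34), (Zed, 19, 24, 19, Nova, p3, 34), (Zed, 8, 28, 4, Atlas, qa, 13), (Zed, 8, 28, 4, Atlas, qa, 16), (Zed, 8, 28, 4, Nova, p1, 13), (Zed, 8, 28, 4, Nova, p1, 16), (Zed, 8, 28, 4, Nova, p3, 13), (Zed, 8, 28, 4, Nova, p3, 16)}
Apply σ_{qty != 13}; surviving tuples: {(Uma, 37, 18, 40, Gamma, p2, 14), (Uma, 37, 18, 40, Gamma, p2, 28), (Zed, 10, 18, 11, Atlas, qa, 16), (Zed, 10, 18, 11, Nova, p1, 16), (Zed, 10, 18, 11, Nova, p3, 16), (Zed, 19, 24, 19, Atlas, qa, 34), (Zed, 19, 24, 19, Nova, p1, 34), (Zed, 19, 24, 19, Nova, p3, 34), (Zed, 8, 28, 4, Atlas, qa, 16), (Zed, 8, 28, 4, Nova, p1, 16), (Zed, 8, 28, 4, Nova, p3, 16)}
Keep only column(s) qty, pname (5 duplicate(s) eliminated): {(14, Gamma), (16, Atlas), (16, Nova), (28, Gamma), (34, Atlas), (34, Nova)}

{(14, Gamma), (16, Atlas), (16, Nova), (28, Gamma), (34, Atlas), (34, Nova)}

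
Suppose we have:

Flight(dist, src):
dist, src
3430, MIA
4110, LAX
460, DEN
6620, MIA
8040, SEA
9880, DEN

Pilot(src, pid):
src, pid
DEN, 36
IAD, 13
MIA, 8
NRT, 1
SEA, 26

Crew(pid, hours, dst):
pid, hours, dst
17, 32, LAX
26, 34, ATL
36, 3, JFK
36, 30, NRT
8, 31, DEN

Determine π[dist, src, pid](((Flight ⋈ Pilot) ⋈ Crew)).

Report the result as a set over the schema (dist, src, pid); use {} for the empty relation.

Natural join on src: {(3430, MIA, 8), (460, DEN, 36), (6620, MIA, 8), (8040, SEA, 26), (9880, DEN, 36)}
Natural join on pid: {(3430, MIA, 8, 31, DEN), (460, DEN, 36, 3, JFK), (460, DEN, 36, 30, NRT), (6620, MIA, 8, 31, DEN), (8040, SEA, 26, 34, ATL), (9880, DEN, 36, 3, JFK), (9880, DEN, 36, 30, NRT)}
Projecting to dist, src, pid (2 duplicate(s) eliminated): {(3430, MIA, 8), (460, DEN, 36), (6620, MIA, 8), (8040, SEA, 26), (9880, DEN, 36)}

{(3430, MIA, 8), (460, DEN, 36), (6620, MIA, 8), (8040, SEA, 26), (9880, DEN, 36)}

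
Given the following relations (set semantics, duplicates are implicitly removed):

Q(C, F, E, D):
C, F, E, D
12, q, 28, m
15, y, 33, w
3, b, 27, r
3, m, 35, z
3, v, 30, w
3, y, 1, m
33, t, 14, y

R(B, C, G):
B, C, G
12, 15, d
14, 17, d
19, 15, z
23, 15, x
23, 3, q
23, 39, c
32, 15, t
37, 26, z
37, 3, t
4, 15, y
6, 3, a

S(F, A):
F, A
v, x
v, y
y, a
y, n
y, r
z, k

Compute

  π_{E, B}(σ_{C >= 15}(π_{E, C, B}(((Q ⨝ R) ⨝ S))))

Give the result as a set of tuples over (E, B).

Natural join on C: {(15, y, 33, w, 12, d), (15, y, 33, w, 19, z), (15, y, 33, w, 23, x), (15, y, 33, w, 32, t), (15, y, 33, w, 4, y), (3, b, 27, r, 23, q), (3, b, 27, r, 37, t), (3, b, 27, r, 6, a), (3, m, 35, z, 23, q), (3, m, 35, z, 37, t), (3, m, 35, z, 6, a), (3, v, 30, w, 23, q), (3, v, 30, w, 37, t), (3, v, 30, w, 6, a), (3, y, 1, m, 23, q), (3, y, 1, m, 37, t), (3, y, 1, m, 6, a)}
Natural join on F: {(15, y, 33, w, 12, d, a), (15, y, 33, w, 12, d, n), (15, y, 33, w, 12, d, r), (15, y, 33, w, 19, z, a), (15, y, 33, w, 19, z, n), (15, y, 33, w, 19, z, r), (15, y, 33, w, 23, x, a), (15, y, 33, w, 23, x, n), (15, y, 33, w, 23, x, r), (15, y, 33, w, 32, t, a), (15, y, 33, w, 32, t, n), (15, y, 33, w, 32, t, r), (15, y, 33, w, 4, y, a), (15, y, 33, w, 4, y, n), (15, y, 33, w, 4, y, r), (3, v, 30, w, 23, q, x), (3, v, 30, w, 23, q, y), (3, v, 30, w, 37, t, x), (3, v, 30, w, 37, t, y), (3, v, 30, w, 6, a, x), (3, v, 30, w, 6, a, y), (3, y, 1, m, 23, q, a), (3, y, 1, m, 23, q, n), (3, y, 1, m, 23, q, r), (3, y, 1, m, 37, t, a), (3, y, 1, m, 37, t, n), (3, y, 1, m, 37, t, r), (3, y, 1, m, 6, a, a), (3, y, 1, m, 6, a, n), (3, y, 1, m, 6, a, r)}
π[E, C, B]: project onto (E, C, B) (19 duplicate(s) eliminated) → {(1, 3, 23), (1, 3, 37), (1, 3, 6), (30, 3, 23), (30, 3, 37), (30, 3, 6), (33, 15, 12), (33, 15, 19), (33, 15, 23), (33, 15, 32), (33, 15, 4)}
Filtering on C >= 15 leaves {(33, 15, 12), (33, 15, 19), (33, 15, 23), (33, 15, 32), (33, 15, 4)}.
π[E, B]: project onto (E, B) → {(33, 12), (33, 19), (33, 23), (33, 32), (33, 4)}

{(33, 12), (33, 19), (33, 23), (33, 32), (33, 4)}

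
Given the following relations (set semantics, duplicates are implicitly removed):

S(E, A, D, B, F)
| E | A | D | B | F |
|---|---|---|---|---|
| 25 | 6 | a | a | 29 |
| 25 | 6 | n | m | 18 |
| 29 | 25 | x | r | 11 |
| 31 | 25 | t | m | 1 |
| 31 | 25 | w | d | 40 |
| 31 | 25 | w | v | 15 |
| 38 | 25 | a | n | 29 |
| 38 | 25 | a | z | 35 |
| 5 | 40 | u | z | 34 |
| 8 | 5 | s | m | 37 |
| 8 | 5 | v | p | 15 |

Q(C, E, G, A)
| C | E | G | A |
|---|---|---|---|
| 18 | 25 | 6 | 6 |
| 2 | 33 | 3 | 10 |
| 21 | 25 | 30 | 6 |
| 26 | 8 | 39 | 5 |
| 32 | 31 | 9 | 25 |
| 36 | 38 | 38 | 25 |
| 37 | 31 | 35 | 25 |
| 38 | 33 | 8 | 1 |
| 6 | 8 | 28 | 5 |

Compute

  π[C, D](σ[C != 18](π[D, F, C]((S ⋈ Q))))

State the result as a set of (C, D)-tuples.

{(21, a), (21, n), (26, s), (26, v), (32, t), (32, w), (36, a), (37, t), (37, w), (6, s), (6, v)}

Joining S and Q on E, A yields {(25, 6, a, a, 29, 18, 6), (25, 6, a, a, 29, 21, 30), (25, 6, n, m, 18, 18, 6), (25, 6, n, m, 18, 21, 30), (31, 25, t, m, 1, 32, 9), (31, 25, t, m, 1, 37, 35), (31, 25, w, d, 40, 32, 9), (31, 25, w, d, 40, 37, 35), (31, 25, w, v, 15, 32, 9), (31, 25, w, v, 15, 37, 35), (38, 25, a, n, 29, 36, 38), (38, 25, a, z, 35, 36, 38), (8, 5, s, m, 37, 26, 39), (8, 5, s, m, 37, 6, 28), (8, 5, v, p, 15, 26, 39), (8, 5, v, p, 15, 6, 28)}.
Projecting to D, F, C: {(a, 29, 18), (a, 29, 21), (a, 29, 36), (a, 35, 36), (n, 18, 18), (n, 18, 21), (s, 37, 26), (s, 37, 6), (t, 1, 32), (t, 1, 37), (v, 15, 26), (v, 15, 6), (w, 15, 32), (w, 15, 37), (w, 40, 32), (w, 40, 37)}
Selection C != 18: {(a, 29, 21), (a, 29, 36), (a, 35, 36), (n, 18, 21), (s, 37, 26), (s, 37, 6), (t, 1, 32), (t, 1, 37), (v, 15, 26), (v, 15, 6), (w, 15, 32), (w, 15, 37), (w, 40, 32), (w, 40, 37)}
Projecting to C, D (3 duplicate(s) eliminated): {(21, a), (21, n), (26, s), (26, v), (32, t), (32, w), (36, a), (37, t), (37, w), (6, s), (6, v)}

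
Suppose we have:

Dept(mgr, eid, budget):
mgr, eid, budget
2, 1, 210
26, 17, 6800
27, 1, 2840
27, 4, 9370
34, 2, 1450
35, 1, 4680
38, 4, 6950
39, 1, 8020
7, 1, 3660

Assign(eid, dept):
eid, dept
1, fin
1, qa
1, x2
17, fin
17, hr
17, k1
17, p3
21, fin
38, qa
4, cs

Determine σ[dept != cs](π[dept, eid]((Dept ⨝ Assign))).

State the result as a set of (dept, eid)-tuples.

Joining Dept and Assign on eid yields {(2, 1, 210, fin), (2, 1, 210, qa), (2, 1, 210, x2), (26, 17, 6800, fin), (26, 17, 6800, hr), (26, 17, 6800, k1), (26, 17, 6800, p3), (27, 1, 2840, fin), (27, 1, 2840, qa), (27, 1, 2840, x2), (27, 4, 9370, cs), (35, 1, 4680, fin), (35, 1, 4680, qa), (35, 1, 4680, x2), (38, 4, 6950, cs), (39, 1, 8020, fin), (39, 1, 8020, qa), (39, 1, 8020, x2), (7, 1, 3660, fin), (7, 1, 3660, qa), (7, 1, 3660, x2)}.
π_{dept, eid} gives {(cs, 4), (fin, 1), (fin, 17), (hr, 17), (k1, 17), (p3, 17), (qa, 1), (x2, 1)} (13 duplicate(s) eliminated).
Selection dept != cs: {(fin, 1), (fin, 17), (hr, 17), (k1, 17), (p3, 17), (qa, 1), (x2, 1)}

{(fin, 1), (fin, 17), (hr, 17), (k1, 17), (p3, 17), (qa, 1), (x2, 1)}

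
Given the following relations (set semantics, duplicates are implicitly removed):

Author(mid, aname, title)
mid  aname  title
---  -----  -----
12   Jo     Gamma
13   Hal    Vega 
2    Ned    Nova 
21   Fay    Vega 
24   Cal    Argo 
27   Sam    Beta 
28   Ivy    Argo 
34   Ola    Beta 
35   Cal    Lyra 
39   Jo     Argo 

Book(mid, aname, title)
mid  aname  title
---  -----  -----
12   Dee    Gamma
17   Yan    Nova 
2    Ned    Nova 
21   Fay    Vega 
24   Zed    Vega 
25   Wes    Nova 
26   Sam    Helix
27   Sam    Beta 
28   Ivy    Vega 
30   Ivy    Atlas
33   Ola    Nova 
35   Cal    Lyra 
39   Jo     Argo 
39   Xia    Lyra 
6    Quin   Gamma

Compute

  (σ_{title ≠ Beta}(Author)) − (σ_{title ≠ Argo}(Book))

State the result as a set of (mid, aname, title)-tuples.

Apply σ_{title ≠ Beta}; surviving tuples: {(12, Jo, Gamma), (13, Hal, Vega), (2, Ned, Nova), (21, Fay, Vega), (24, Cal, Argo), (28, Ivy, Argo), (35, Cal, Lyra), (39, Jo, Argo)}
Apply σ_{title ≠ Argo}; surviving tuples: {(12, Dee, Gamma), (17, Yan, Nova), (2, Ned, Nova), (21, Fay, Vega), (24, Zed, Vega), (25, Wes, Nova), (26, Sam, Helix), (27, Sam, Beta), (28, Ivy, Vega), (30, Ivy, Atlas), (33, Ola, Nova), (35, Cal, Lyra), (39, Xia, Lyra), (6, Quin, Gamma)}
Set difference of the two operands is {(12, Jo, Gamma), (13, Hal, Vega), (24, Cal, Argo), (28, Ivy, Argo), (39, Jo, Argo)}.

{(12, Jo, Gamma), (13, Hal, Vega), (24, Cal, Argo), (28, Ivy, Argo), (39, Jo, Argo)}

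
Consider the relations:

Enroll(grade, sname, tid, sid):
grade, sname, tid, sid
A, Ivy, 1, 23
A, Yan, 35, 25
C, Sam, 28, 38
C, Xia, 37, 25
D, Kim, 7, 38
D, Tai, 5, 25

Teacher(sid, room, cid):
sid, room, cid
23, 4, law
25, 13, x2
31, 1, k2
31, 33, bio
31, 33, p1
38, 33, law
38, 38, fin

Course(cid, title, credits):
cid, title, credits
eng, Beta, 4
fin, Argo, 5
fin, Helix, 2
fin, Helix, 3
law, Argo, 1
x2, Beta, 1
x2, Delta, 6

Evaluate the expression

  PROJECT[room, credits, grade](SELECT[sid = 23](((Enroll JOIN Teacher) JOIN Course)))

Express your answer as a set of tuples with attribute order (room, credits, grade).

{(4, 1, A)}

Joining Enroll and Teacher on sid yields {(A, Ivy, 1, 23, 4, law), (A, Yan, 35, 25, 13, x2), (C, Sam, 28, 38, 33, law), (C, Sam, 28, 38, 38, fin), (C, Xia, 37, 25, 13, x2), (D, Kim, 7, 38, 33, law), (D, Kim, 7, 38, 38, fin), (D, Tai, 5, 25, 13, x2)}.
Joining (Enroll JOIN Teacher) and Course on cid yields {(A, Ivy, 1, 23, 4, law, Argo, 1), (A, Yan, 35, 25, 13, x2, Beta, 1), (A, Yan, 35, 25, 13, x2, Delta, 6), (C, Sam, 28, 38, 33, law, Argo, 1), (C, Sam, 28, 38, 38, fin, Argo, 5), (C, Sam, 28, 38, 38, fin, Helix, 2), (C, Sam, 28, 38, 38, fin, Helix, 3), (C, Xia, 37, 25, 13, x2, Beta, 1), (C, Xia, 37, 25, 13, x2, Delta, 6), (D, Kim, 7, 38, 33, law, Argo, 1), (D, Kim, 7, 38, 38, fin, Argo, 5), (D, Kim, 7, 38, 38, fin, Helix, 2), (D, Kim, 7, 38, 38, fin, Helix, 3), (D, Tai, 5, 25, 13, x2, Beta, 1), (D, Tai, 5, 25, 13, x2, Delta, 6)}.
Apply σ_{sid = 23}; surviving tuples: {(A, Ivy, 1, 23, 4, law, Argo, 1)}
π_{room, credits, grade} gives {(4, 1, A)}.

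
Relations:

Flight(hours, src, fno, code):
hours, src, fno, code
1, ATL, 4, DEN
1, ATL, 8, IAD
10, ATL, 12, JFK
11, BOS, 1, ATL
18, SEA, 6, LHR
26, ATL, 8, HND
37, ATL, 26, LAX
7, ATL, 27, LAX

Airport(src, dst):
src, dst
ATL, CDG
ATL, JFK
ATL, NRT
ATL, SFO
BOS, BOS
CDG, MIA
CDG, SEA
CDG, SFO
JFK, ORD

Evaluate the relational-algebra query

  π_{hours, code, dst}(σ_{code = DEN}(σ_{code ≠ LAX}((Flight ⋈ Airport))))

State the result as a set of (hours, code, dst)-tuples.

{(1, DEN, CDG), (1, DEN, JFK), (1, DEN, NRT), (1, DEN, SFO)}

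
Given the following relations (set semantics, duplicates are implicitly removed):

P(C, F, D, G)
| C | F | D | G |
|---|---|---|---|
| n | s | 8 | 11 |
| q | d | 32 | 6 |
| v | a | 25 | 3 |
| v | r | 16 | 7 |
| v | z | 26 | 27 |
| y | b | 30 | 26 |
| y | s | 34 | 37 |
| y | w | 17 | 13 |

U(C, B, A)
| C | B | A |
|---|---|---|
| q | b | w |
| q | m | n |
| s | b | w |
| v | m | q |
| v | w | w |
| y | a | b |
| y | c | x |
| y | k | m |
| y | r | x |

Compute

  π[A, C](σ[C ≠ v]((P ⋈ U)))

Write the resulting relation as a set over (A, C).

Natural join on C: {(q, d, 32, 6, b, w), (q, d, 32, 6, m, n), (v, a, 25, 3, m, q), (v, a, 25, 3, w, w), (v, r, 16, 7, m, q), (v, r, 16, 7, w, w), (v, z, 26, 27, m, q), (v, z, 26, 27, w, w), (y, b, 30, 26, a, b), (y, b, 30, 26, c, x), (y, b, 30, 26, k, m), (y, b, 30, 26, r, x), (y, s, 34, 37, a, b), (y, s, 34, 37, c, x), (y, s, 34, 37, k, m), (y, s, 34, 37, r, x), (y, w, 17, 13, a, b), (y, w, 17, 13, c, x), (y, w, 17, 13, k, m), (y, w, 17, 13, r, x)}
Apply σ_{C ≠ v}; surviving tuples: {(q, d, 32, 6, b, w), (q, d, 32, 6, m, n), (y, b, 30, 26, a, b), (y, b, 30, 26, c, x), (y, b, 30, 26, k, m), (y, b, 30, 26, r, x), (y, s, 34, 37, a, b), (y, s, 34, 37, c, x), (y, s, 34, 37, k, m), (y, s, 34, 37, r, x), (y, w, 17, 13, a, b), (y, w, 17, 13, c, x), (y, w, 17, 13, k, m), (y, w, 17, 13, r, x)}
Keep only column(s) A, C (9 duplicate(s) eliminated): {(b, y), (m, y), (n, q), (w, q), (x, y)}

{(b, y), (m, y), (n, q), (w, q), (x, y)}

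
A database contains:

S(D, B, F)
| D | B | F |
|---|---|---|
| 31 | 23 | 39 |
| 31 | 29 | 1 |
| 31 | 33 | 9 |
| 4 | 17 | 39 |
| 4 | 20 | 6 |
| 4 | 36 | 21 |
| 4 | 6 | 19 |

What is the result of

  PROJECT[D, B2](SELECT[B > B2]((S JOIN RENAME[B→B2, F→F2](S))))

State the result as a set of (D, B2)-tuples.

{(31, 23), (31, 29), (4, 17), (4, 20), (4, 6)}

ρ[B→B2, F→F2]: schema becomes (D, B2, F2); tuples unchanged.
Natural join on D: {(31, 23, 39, 23, 39), (31, 23, 39, 29, 1), (31, 23, 39, 33, 9), (31, 29, 1, 23, 39), (31, 29, 1, 29, 1), (31, 29, 1, 33, 9), (31, 33, 9, 23, 39), (31, 33, 9, 29, 1), (31, 33, 9, 33, 9), (4, 17, 39, 17, 39), (4, 17, 39, 20, 6), (4, 17, 39, 36, 21), (4, 17, 39, 6, 19), (4, 20, 6, 17, 39), (4, 20, 6, 20, 6), (4, 20, 6, 36, 21), (4, 20, 6, 6, 19), (4, 36, 21, 17, 39), (4, 36, 21, 20, 6), (4, 36, 21, 36, 21), (4, 36, 21, 6, 19), (4, 6, 19, 17, 39), (4, 6, 19, 20, 6), (4, 6, 19, 36, 21), (4, 6, 19, 6, 19)}
Apply σ_{B > B2}; surviving tuples: {(31, 29, 1, 23, 39), (31, 33, 9, 23, 39), (31, 33, 9, 29, 1), (4, 17, 39, 6, 19), (4, 20, 6, 17, 39), (4, 20, 6, 6, 19), (4, 36, 21, 17, 39), (4, 36, 21, 20, 6), (4, 36, 21, 6, 19)}
π[D, B2]: project onto (D, B2) (4 duplicate(s) eliminated) → {(31, 23), (31, 29), (4, 17), (4, 20), (4, 6)}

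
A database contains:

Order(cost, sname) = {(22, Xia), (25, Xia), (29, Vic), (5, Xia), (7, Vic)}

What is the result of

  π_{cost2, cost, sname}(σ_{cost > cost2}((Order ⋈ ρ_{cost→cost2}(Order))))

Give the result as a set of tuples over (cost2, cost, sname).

ρ[cost→cost2]: schema becomes (cost2, sname); tuples unchanged.
Order ⋈ ρ_{cost→cost2}(Order) (natural join on sname): {(22, Xia, 22), (22, Xia, 25), (22, Xia, 5), (25, Xia, 22), (25, Xia, 25), (25, Xia, 5), (29, Vic, 29), (29, Vic, 7), (5, Xia, 22), (5, Xia, 25), (5, Xia, 5), (7, Vic, 29), (7, Vic, 7)}
Apply σ_{cost > cost2}; surviving tuples: {(22, Xia, 5), (25, Xia, 22), (25, Xia, 5), (29, Vic, 7)}
Projecting to cost2, cost, sname: {(22, 25, Xia), (5, 22, Xia), (5, 25, Xia), (7, 29, Vic)}

{(22, 25, Xia), (5, 22, Xia), (5, 25, Xia), (7, 29, Vic)}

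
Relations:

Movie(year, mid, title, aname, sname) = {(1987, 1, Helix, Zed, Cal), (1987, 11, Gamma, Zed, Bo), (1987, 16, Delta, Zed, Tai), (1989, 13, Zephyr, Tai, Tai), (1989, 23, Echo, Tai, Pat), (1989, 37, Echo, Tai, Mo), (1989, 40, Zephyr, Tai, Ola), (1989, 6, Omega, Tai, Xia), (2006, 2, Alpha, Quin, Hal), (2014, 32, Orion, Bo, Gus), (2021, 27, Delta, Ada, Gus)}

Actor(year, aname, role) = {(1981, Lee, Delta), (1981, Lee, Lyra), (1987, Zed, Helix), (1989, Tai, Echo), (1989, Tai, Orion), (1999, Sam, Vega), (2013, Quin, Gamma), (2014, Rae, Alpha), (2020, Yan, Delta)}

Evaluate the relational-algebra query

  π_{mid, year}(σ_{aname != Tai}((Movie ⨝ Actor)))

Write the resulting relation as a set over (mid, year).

Movie ⋈ Actor (natural join on year, aname): {(1987, 1, Helix, Zed, Cal, Helix), (1987, 11, Gamma, Zed, Bo, Helix), (1987, 16, Delta, Zed, Tai, Helix), (1989, 13, Zephyr, Tai, Tai, Echo), (1989, 13, Zephyr, Tai, Tai, Orion), (1989, 23, Echo, Tai, Pat, Echo), (1989, 23, Echo, Tai, Pat, Orion), (1989, 37, Echo, Tai, Mo, Echo), (1989, 37, Echo, Tai, Mo, Orion), (1989, 40, Zephyr, Tai, Ola, Echo), (1989, 40, Zephyr, Tai, Ola, Orion), (1989, 6, Omega, Tai, Xia, Echo), (1989, 6, Omega, Tai, Xia, Orion)}
σ[aname != Tai]: keep tuples satisfying aname != Tai → {(1987, 1, Helix, Zed, Cal, Helix), (1987, 11, Gamma, Zed, Bo, Helix), (1987, 16, Delta, Zed, Tai, Helix)}
π_{mid, year} gives {(1, 1987), (11, 1987), (16, 1987)}.

{(1, 1987), (11, 1987), (16, 1987)}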